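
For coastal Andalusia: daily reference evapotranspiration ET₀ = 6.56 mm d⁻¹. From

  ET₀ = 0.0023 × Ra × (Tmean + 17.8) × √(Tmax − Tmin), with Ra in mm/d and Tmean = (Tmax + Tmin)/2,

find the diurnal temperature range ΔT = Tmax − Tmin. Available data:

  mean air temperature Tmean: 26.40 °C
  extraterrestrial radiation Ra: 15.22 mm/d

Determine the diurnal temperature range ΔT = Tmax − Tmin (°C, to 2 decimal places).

√ΔT = ET₀ / [0.0023 × Ra × (Tmean+17.8)] = 6.56 / (0.0023 × 15.22 × 44.20) = 4.2397
ΔT = 4.2397² = 17.975 °C

17.98 °C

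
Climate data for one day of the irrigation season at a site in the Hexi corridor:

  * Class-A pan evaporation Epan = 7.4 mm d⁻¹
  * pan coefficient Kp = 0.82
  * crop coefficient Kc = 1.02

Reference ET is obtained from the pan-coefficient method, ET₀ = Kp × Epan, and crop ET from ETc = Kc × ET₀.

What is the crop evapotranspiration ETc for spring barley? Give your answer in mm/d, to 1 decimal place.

6.2 mm/d

ET₀ = 0.82 × 7.4 = 6.0680 mm/d
ETc = Kc × ET₀ = 1.02 × 6.0680 = 6.1894 mm/d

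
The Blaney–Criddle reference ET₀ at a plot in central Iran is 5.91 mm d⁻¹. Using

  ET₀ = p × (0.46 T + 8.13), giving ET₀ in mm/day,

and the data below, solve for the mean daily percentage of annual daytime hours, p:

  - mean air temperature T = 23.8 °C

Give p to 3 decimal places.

p = ET₀ / (0.46 T + 8.13) = 5.91 / (0.46 × 23.8 + 8.13) = 5.91 / 19.078 = 0.3098

0.310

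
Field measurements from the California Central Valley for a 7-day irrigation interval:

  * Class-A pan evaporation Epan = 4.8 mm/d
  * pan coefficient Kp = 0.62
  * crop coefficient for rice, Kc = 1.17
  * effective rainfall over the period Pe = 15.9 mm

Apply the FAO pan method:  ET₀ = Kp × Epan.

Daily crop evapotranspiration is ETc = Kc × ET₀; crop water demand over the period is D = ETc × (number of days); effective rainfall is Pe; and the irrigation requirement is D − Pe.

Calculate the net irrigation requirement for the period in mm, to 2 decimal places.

8.47 mm

ET₀ = 0.62 × 4.8 = 2.9760 mm/d
ETc = Kc × ET₀ = 1.17 × 2.9760 = 3.4819 mm/d
Crop demand D = ETc × 7 d = 3.4819 × 7 = 24.373 mm
D − Pe = 24.373 − 15.9 = 8.473 mm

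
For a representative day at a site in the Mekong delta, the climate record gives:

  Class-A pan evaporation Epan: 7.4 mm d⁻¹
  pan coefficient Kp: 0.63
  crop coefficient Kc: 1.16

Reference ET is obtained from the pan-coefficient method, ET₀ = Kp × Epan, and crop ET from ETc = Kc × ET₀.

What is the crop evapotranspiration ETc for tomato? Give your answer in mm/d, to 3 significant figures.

5.41 mm/d

ET₀ = 0.63 × 7.4 = 4.6620 mm/d
ETc = Kc × ET₀ = 1.16 × 4.6620 = 5.4079 mm/d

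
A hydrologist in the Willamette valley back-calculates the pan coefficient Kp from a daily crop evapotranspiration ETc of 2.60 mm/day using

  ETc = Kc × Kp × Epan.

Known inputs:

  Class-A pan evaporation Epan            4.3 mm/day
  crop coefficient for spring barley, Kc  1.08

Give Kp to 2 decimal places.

ETc = Kc × Kp × Epan  ⇒  Kp = ETc / (Kc × Epan)
Kp = 2.60 / (1.08 × 4.3) = 2.60 / 4.644 = 0.5599

0.56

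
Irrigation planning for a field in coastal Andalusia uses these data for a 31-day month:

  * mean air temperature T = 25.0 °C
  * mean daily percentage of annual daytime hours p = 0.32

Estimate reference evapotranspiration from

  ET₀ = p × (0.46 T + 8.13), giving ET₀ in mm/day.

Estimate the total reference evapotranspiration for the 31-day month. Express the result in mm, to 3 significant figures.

195 mm

ET₀ = 0.32 × (0.46 × 25.0 + 8.13) = 0.32 × 19.630 = 6.2816 mm/d
Monthly total = 6.2816 × 31 = 194.730 mm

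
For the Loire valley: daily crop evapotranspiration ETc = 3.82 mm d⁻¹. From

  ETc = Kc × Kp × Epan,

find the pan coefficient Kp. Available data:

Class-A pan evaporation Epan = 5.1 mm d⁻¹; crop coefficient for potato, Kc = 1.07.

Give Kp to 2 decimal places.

0.70

ETc = Kc × Kp × Epan  ⇒  Kp = ETc / (Kc × Epan)
Kp = 3.82 / (1.07 × 5.1) = 3.82 / 5.457 = 0.7000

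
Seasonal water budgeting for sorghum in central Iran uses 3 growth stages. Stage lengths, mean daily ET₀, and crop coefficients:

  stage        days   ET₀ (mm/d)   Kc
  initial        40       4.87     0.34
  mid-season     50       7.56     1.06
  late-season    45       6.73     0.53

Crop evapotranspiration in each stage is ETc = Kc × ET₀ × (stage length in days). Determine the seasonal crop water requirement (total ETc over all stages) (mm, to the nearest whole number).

627 mm

initial: 0.34 × 4.87 × 40 = 66.23 mm
mid-season: 1.06 × 7.56 × 50 = 400.68 mm
late-season: 0.53 × 6.73 × 45 = 160.51 mm
Seasonal total = 627.42 mm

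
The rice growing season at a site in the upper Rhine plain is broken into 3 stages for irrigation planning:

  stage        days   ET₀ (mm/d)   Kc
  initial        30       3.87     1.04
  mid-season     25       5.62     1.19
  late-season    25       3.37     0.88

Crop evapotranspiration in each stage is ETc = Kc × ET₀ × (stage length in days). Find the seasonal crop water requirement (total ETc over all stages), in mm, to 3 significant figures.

362 mm

initial: 1.04 × 3.87 × 30 = 120.74 mm
mid-season: 1.19 × 5.62 × 25 = 167.20 mm
late-season: 0.88 × 3.37 × 25 = 74.14 mm
Seasonal total = 362.08 mm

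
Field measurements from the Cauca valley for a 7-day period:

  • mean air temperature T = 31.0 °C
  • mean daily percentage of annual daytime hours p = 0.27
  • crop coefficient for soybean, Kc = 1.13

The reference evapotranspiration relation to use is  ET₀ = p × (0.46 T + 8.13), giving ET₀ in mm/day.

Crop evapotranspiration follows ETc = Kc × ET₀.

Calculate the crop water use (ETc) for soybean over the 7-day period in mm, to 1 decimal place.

47.8 mm

ET₀ = 0.27 × (0.46 × 31.0 + 8.13) = 0.27 × 22.390 = 6.0453 mm/d
ETc = Kc × ET₀ = 1.13 × 6.0453 = 6.8312 mm/d
Over 7 days: 6.8312 × 7 = 47.818 mm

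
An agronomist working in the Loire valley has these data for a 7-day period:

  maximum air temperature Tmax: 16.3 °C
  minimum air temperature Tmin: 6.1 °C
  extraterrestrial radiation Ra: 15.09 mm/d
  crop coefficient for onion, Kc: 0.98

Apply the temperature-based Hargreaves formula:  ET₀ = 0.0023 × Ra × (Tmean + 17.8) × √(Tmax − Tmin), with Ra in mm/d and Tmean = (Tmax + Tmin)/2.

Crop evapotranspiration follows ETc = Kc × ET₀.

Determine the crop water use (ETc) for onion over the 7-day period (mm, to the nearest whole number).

Tmean = (16.3 + 6.1)/2 = 11.20 °C
ET₀ = 0.0023 × 15.09 × (11.20 + 17.8) × √10.2 = 0.0023 × 15.09 × 29.00 × 3.1937 = 3.2145 mm/d
ETc = Kc × ET₀ = 0.98 × 3.2145 = 3.1502 mm/d
Over 7 days: 3.1502 × 7 = 22.051 mm

22 mm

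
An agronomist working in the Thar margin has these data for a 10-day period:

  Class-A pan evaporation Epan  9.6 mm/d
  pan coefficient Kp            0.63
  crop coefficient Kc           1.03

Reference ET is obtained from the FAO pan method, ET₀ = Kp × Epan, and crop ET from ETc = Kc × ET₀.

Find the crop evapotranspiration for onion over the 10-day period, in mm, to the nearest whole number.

62 mm

ET₀ = 0.63 × 9.6 = 6.0480 mm/d
ETc = Kc × ET₀ = 1.03 × 6.0480 = 6.2294 mm/d
Over 10 days: 6.2294 × 10 = 62.294 mm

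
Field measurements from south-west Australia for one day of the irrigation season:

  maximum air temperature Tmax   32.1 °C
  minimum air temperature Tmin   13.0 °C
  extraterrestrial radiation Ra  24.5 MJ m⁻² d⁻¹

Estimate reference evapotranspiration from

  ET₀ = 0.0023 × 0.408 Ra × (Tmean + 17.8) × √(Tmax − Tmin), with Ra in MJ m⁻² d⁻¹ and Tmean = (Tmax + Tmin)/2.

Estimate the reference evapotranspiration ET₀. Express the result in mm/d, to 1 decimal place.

Tmean = (32.1 + 13.0)/2 = 22.55 °C
0.408 Ra = 0.408 × 24.5 = 9.9960 mm/d equivalent
ET₀ = 0.0023 × 9.9960 × (22.55 + 17.8) × √19.1 = 0.0023 × 9.9960 × 40.35 × 4.3704 = 4.0543 mm/d

4.1 mm/d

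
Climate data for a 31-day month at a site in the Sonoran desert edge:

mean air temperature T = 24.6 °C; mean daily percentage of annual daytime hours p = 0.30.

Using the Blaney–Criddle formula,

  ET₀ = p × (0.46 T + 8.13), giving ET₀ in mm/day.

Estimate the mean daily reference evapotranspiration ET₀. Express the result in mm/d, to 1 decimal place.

5.8 mm/d

ET₀ = 0.30 × (0.46 × 24.6 + 8.13) = 0.30 × 19.446 = 5.8338 mm/d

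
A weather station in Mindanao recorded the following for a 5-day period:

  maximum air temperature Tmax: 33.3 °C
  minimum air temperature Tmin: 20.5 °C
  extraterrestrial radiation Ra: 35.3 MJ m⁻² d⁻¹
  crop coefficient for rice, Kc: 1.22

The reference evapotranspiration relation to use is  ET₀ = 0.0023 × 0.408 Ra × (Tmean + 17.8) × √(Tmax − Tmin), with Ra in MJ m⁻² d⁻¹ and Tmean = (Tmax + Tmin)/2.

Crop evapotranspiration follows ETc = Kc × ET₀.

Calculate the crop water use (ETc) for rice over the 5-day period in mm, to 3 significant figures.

32.3 mm

Tmean = (33.3 + 20.5)/2 = 26.90 °C
0.408 Ra = 0.408 × 35.3 = 14.4024 mm/d equivalent
ET₀ = 0.0023 × 14.4024 × (26.90 + 17.8) × √12.8 = 0.0023 × 14.4024 × 44.70 × 3.5777 = 5.2975 mm/d
ETc = Kc × ET₀ = 1.22 × 5.2975 = 6.4630 mm/d
Over 5 days: 6.4630 × 5 = 32.315 mm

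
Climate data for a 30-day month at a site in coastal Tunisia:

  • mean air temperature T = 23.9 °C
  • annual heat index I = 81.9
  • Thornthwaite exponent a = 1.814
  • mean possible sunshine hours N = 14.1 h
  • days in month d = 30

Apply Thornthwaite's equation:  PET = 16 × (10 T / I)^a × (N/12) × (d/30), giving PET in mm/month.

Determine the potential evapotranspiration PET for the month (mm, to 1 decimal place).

131.2 mm

10T/I = 10 × 23.9 / 81.9 = 2.9182
(10T/I)^a = 2.9182^1.814 = 6.9778
Uncorrected PET = 16 × 6.9778 = 111.645 mm
Correction = (N/12)(d/30) = (14.1/12)(30/30) = 1.1750
PET = 111.645 × 1.1750 = 131.183 mm/month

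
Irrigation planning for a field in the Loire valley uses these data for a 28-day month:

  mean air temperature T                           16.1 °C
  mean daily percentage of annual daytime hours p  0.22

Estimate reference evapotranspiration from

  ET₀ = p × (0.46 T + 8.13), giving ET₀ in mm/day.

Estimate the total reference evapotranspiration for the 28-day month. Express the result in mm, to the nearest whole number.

96 mm

ET₀ = 0.22 × (0.46 × 16.1 + 8.13) = 0.22 × 15.536 = 3.4179 mm/d
Monthly total = 3.4179 × 28 = 95.701 mm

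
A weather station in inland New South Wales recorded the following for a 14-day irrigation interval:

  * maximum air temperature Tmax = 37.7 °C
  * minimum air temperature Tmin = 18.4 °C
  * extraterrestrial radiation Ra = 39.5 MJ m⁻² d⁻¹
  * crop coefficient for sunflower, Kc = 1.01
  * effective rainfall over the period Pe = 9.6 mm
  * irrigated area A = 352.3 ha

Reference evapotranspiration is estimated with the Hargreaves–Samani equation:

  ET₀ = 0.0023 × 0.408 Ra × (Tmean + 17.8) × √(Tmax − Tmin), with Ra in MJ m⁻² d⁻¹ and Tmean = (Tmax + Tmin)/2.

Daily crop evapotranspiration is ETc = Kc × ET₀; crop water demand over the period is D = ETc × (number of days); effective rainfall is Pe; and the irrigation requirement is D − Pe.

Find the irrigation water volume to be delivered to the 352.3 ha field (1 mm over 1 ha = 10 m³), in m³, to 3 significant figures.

338000 m³

Tmean = (37.7 + 18.4)/2 = 28.05 °C
0.408 Ra = 0.408 × 39.5 = 16.1160 mm/d equivalent
ET₀ = 0.0023 × 16.1160 × (28.05 + 17.8) × √19.3 = 0.0023 × 16.1160 × 45.85 × 4.3932 = 7.4663 mm/d
ETc = Kc × ET₀ = 1.01 × 7.4663 = 7.5410 mm/d
Crop demand D = ETc × 14 d = 7.5410 × 14 = 105.574 mm
D − Pe = 105.574 − 9.6 = 95.974 mm
Volume = 95.974 mm × 352.3 ha × 10 = 338116.4 m³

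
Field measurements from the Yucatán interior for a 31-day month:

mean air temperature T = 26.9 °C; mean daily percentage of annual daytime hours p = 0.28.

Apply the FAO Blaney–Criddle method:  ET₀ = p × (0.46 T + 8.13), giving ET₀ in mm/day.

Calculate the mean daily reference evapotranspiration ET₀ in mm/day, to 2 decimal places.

ET₀ = 0.28 × (0.46 × 26.9 + 8.13) = 0.28 × 20.504 = 5.7411 mm/d

5.74 mm/day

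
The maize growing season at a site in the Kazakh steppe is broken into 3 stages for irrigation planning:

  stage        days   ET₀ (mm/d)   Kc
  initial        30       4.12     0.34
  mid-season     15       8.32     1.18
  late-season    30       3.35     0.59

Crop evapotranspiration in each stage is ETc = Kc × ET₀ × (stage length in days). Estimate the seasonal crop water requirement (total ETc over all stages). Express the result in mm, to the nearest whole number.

initial: 0.34 × 4.12 × 30 = 42.02 mm
mid-season: 1.18 × 8.32 × 15 = 147.26 mm
late-season: 0.59 × 3.35 × 30 = 59.30 mm
Seasonal total = 248.58 mm

249 mm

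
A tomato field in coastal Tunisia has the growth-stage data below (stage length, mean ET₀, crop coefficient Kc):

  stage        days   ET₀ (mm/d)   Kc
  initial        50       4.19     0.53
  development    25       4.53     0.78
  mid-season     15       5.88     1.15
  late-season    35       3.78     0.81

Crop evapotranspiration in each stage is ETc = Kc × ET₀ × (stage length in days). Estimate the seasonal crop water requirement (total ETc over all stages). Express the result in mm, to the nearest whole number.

initial: 0.53 × 4.19 × 50 = 111.04 mm
development: 0.78 × 4.53 × 25 = 88.34 mm
mid-season: 1.15 × 5.88 × 15 = 101.43 mm
late-season: 0.81 × 3.78 × 35 = 107.16 mm
Seasonal total = 407.97 mm

408 mm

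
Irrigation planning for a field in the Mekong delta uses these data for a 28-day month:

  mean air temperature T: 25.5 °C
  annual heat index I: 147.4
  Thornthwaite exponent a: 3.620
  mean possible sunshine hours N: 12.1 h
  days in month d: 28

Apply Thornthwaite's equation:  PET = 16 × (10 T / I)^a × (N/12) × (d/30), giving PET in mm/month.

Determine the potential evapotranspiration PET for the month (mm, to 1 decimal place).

10T/I = 10 × 25.5 / 147.4 = 1.7300
(10T/I)^a = 1.7300^3.620 = 7.2732
Uncorrected PET = 16 × 7.2732 = 116.371 mm
Correction = (N/12)(d/30) = (12.1/12)(28/30) = 0.9411
PET = 116.371 × 0.9411 = 109.517 mm/month

109.5 mm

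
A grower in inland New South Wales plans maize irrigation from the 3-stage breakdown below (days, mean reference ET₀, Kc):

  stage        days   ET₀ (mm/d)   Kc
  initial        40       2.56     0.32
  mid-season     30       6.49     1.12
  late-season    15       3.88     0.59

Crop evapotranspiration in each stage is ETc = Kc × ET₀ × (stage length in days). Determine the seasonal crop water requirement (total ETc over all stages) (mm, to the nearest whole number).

initial: 0.32 × 2.56 × 40 = 32.77 mm
mid-season: 1.12 × 6.49 × 30 = 218.06 mm
late-season: 0.59 × 3.88 × 15 = 34.34 mm
Seasonal total = 285.17 mm

285 mm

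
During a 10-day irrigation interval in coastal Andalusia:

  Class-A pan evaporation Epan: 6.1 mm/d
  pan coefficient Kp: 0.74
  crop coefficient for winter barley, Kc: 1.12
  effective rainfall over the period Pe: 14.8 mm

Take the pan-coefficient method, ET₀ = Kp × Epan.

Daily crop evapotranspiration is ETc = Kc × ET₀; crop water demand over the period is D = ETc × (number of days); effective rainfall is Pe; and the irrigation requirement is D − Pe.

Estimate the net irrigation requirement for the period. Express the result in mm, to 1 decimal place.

ET₀ = 0.74 × 6.1 = 4.5140 mm/d
ETc = Kc × ET₀ = 1.12 × 4.5140 = 5.0557 mm/d
Crop demand D = ETc × 10 d = 5.0557 × 10 = 50.557 mm
D − Pe = 50.557 − 14.8 = 35.757 mm

35.8 mm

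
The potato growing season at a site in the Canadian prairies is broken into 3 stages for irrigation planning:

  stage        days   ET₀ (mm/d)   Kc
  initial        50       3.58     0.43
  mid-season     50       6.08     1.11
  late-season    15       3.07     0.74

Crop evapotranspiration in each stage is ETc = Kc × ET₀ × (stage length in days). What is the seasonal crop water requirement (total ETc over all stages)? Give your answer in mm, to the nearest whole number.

448 mm

initial: 0.43 × 3.58 × 50 = 76.97 mm
mid-season: 1.11 × 6.08 × 50 = 337.44 mm
late-season: 0.74 × 3.07 × 15 = 34.08 mm
Seasonal total = 448.49 mm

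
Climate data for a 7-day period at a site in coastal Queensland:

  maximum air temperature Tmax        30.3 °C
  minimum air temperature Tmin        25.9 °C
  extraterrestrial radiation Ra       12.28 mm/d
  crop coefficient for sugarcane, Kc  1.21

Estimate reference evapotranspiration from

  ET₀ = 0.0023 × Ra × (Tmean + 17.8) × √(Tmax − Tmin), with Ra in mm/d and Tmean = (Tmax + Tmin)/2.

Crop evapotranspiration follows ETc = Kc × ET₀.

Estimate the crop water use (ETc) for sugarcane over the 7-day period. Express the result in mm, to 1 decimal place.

23.0 mm

Tmean = (30.3 + 25.9)/2 = 28.10 °C
ET₀ = 0.0023 × 12.28 × (28.10 + 17.8) × √4.4 = 0.0023 × 12.28 × 45.90 × 2.0976 = 2.7193 mm/d
ETc = Kc × ET₀ = 1.21 × 2.7193 = 3.2904 mm/d
Over 7 days: 3.2904 × 7 = 23.033 mm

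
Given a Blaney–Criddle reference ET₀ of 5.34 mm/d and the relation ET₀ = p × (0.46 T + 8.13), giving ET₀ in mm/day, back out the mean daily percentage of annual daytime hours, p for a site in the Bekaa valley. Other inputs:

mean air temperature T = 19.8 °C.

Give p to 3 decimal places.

0.310

p = ET₀ / (0.46 T + 8.13) = 5.34 / (0.46 × 19.8 + 8.13) = 5.34 / 17.238 = 0.3098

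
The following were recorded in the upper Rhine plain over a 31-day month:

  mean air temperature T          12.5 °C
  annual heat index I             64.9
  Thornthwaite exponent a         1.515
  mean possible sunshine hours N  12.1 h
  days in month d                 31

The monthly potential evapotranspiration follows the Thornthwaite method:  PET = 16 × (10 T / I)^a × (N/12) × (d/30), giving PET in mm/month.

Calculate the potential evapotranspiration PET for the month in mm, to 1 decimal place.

10T/I = 10 × 12.5 / 64.9 = 1.9260
(10T/I)^a = 1.9260^1.515 = 2.6993
Uncorrected PET = 16 × 2.6993 = 43.189 mm
Correction = (N/12)(d/30) = (12.1/12)(31/30) = 1.0419
PET = 43.189 × 1.0419 = 44.999 mm/month

45.0 mm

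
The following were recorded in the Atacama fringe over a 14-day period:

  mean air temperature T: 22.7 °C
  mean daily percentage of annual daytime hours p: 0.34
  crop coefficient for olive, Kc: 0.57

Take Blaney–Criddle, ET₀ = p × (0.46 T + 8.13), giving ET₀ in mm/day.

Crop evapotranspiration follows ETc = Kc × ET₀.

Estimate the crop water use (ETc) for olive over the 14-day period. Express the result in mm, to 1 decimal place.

50.4 mm

ET₀ = 0.34 × (0.46 × 22.7 + 8.13) = 0.34 × 18.572 = 6.3145 mm/d
ETc = Kc × ET₀ = 0.57 × 6.3145 = 3.5993 mm/d
Over 14 days: 3.5993 × 14 = 50.390 mm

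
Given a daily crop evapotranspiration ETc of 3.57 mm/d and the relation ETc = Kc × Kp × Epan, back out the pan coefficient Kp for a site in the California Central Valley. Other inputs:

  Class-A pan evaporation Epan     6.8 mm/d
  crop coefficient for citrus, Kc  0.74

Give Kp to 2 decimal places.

ETc = Kc × Kp × Epan  ⇒  Kp = ETc / (Kc × Epan)
Kp = 3.57 / (0.74 × 6.8) = 3.57 / 5.032 = 0.7095

0.71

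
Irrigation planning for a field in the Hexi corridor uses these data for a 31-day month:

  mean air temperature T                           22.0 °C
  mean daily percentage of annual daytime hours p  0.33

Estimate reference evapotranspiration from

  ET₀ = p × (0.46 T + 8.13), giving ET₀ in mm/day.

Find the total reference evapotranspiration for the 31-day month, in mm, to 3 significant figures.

187 mm

ET₀ = 0.33 × (0.46 × 22.0 + 8.13) = 0.33 × 18.250 = 6.0225 mm/d
Monthly total = 6.0225 × 31 = 186.698 mm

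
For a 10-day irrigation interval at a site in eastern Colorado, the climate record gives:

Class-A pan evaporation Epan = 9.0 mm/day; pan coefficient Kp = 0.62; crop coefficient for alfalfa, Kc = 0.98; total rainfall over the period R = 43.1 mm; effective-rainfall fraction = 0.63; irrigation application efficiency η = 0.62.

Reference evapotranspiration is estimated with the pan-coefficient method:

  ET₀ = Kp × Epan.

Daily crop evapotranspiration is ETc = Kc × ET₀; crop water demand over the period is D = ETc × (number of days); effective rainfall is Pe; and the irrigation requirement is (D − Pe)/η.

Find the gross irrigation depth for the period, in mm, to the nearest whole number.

44 mm

ET₀ = 0.62 × 9.0 = 5.5800 mm/d
ETc = Kc × ET₀ = 0.98 × 5.5800 = 5.4684 mm/d
Crop demand D = ETc × 10 d = 5.4684 × 10 = 54.684 mm
Pe = 0.63 × 43.1 = 27.153 mm
D − Pe = 54.684 − 27.153 = 27.531 mm
Gross irrigation = 27.531 / 0.62 = 44.405 mm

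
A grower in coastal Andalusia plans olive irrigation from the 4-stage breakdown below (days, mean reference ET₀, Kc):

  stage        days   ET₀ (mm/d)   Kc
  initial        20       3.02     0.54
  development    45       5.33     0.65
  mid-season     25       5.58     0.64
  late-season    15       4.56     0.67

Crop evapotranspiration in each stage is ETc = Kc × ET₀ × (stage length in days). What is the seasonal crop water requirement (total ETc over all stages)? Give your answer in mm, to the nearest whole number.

324 mm

initial: 0.54 × 3.02 × 20 = 32.62 mm
development: 0.65 × 5.33 × 45 = 155.90 mm
mid-season: 0.64 × 5.58 × 25 = 89.28 mm
late-season: 0.67 × 4.56 × 15 = 45.83 mm
Seasonal total = 323.63 mm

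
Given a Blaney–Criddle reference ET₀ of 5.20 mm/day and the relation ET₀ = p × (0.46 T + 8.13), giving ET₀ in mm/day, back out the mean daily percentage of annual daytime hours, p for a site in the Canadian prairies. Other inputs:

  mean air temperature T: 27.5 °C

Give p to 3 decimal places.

p = ET₀ / (0.46 T + 8.13) = 5.20 / (0.46 × 27.5 + 8.13) = 5.20 / 20.780 = 0.2502

0.250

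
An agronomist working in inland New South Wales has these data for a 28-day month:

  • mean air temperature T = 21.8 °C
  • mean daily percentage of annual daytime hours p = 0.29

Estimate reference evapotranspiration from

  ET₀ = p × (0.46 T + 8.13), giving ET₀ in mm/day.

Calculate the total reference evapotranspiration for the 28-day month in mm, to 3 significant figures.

ET₀ = 0.29 × (0.46 × 21.8 + 8.13) = 0.29 × 18.158 = 5.2658 mm/d
Monthly total = 5.2658 × 28 = 147.442 mm

147 mm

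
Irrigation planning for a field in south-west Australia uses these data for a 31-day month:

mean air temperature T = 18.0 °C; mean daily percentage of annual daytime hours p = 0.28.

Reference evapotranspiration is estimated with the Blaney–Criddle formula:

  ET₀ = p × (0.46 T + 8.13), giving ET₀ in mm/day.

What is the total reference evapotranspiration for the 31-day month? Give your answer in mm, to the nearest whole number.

142 mm

ET₀ = 0.28 × (0.46 × 18.0 + 8.13) = 0.28 × 16.410 = 4.5948 mm/d
Monthly total = 4.5948 × 31 = 142.439 mm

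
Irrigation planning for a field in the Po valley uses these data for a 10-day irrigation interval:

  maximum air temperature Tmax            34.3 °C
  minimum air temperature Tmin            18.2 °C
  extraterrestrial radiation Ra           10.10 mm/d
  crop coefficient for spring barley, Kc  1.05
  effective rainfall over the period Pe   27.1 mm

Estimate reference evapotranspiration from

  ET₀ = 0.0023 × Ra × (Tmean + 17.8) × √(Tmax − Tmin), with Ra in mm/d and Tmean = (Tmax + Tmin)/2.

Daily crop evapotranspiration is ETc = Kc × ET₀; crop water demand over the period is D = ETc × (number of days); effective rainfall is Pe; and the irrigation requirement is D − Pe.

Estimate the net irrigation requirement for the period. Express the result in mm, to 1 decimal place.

Tmean = (34.3 + 18.2)/2 = 26.25 °C
ET₀ = 0.0023 × 10.10 × (26.25 + 17.8) × √16.1 = 0.0023 × 10.10 × 44.05 × 4.0125 = 4.1059 mm/d
ETc = Kc × ET₀ = 1.05 × 4.1059 = 4.3112 mm/d
Crop demand D = ETc × 10 d = 4.3112 × 10 = 43.112 mm
D − Pe = 43.112 − 27.1 = 16.012 mm

16.0 mm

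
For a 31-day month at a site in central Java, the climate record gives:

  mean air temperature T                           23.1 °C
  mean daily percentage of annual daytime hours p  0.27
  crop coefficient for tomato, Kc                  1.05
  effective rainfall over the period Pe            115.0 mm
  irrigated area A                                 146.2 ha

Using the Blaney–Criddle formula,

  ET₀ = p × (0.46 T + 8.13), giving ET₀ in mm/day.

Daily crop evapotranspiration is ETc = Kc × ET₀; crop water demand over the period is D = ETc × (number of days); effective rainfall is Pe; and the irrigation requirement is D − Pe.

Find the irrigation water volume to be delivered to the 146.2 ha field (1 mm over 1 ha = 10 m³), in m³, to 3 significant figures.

ET₀ = 0.27 × (0.46 × 23.1 + 8.13) = 0.27 × 18.756 = 5.0641 mm/d
ETc = Kc × ET₀ = 1.05 × 5.0641 = 5.3173 mm/d
Crop demand D = ETc × 31 d = 5.3173 × 31 = 164.836 mm
D − Pe = 164.836 − 115.0 = 49.836 mm
Volume = 49.836 mm × 146.2 ha × 10 = 72860.2 m³

72900 m³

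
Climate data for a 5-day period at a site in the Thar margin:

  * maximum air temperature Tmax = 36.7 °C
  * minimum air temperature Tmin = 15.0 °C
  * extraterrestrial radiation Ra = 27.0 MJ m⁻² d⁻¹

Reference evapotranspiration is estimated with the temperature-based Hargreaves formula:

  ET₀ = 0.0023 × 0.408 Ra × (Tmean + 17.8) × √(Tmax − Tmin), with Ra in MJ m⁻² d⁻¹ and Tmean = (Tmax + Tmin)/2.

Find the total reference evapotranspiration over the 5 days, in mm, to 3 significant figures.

25.8 mm

Tmean = (36.7 + 15.0)/2 = 25.85 °C
0.408 Ra = 0.408 × 27.0 = 11.0160 mm/d equivalent
ET₀ = 0.0023 × 11.0160 × (25.85 + 17.8) × √21.7 = 0.0023 × 11.0160 × 43.65 × 4.6583 = 5.1519 mm/d
Over 5 days: 5.1519 × 5 = 25.760 mm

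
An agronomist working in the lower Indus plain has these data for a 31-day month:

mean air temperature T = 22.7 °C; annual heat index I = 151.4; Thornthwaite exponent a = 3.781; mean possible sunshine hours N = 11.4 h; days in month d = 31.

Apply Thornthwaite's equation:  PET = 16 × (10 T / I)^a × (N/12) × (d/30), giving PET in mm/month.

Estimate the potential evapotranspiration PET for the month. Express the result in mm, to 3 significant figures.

10T/I = 10 × 22.7 / 151.4 = 1.4993
(10T/I)^a = 1.4993^3.781 = 4.6242
Uncorrected PET = 16 × 4.6242 = 73.987 mm
Correction = (N/12)(d/30) = (11.4/12)(31/30) = 0.9817
PET = 73.987 × 0.9817 = 72.633 mm/month

72.6 mm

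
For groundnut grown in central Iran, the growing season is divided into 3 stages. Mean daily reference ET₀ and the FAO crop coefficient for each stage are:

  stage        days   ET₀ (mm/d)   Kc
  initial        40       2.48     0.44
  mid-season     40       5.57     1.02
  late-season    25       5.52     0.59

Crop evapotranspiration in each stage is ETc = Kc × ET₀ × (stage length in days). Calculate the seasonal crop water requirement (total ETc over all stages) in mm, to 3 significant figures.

352 mm

initial: 0.44 × 2.48 × 40 = 43.65 mm
mid-season: 1.02 × 5.57 × 40 = 227.26 mm
late-season: 0.59 × 5.52 × 25 = 81.42 mm
Seasonal total = 352.33 mm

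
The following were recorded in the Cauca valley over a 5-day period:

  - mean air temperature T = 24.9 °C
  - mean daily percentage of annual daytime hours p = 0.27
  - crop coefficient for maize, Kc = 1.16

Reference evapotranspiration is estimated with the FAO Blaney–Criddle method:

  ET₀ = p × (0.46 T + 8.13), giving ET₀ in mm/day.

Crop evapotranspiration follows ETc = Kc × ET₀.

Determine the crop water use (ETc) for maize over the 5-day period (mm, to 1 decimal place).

30.7 mm

ET₀ = 0.27 × (0.46 × 24.9 + 8.13) = 0.27 × 19.584 = 5.2877 mm/d
ETc = Kc × ET₀ = 1.16 × 5.2877 = 6.1337 mm/d
Over 5 days: 6.1337 × 5 = 30.669 mm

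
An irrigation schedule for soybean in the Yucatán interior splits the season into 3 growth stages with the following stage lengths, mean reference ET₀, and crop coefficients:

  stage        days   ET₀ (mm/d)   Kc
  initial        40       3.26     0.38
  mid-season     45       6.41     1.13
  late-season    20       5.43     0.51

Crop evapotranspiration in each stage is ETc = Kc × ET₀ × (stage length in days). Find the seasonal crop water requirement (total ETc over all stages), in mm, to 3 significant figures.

431 mm

initial: 0.38 × 3.26 × 40 = 49.55 mm
mid-season: 1.13 × 6.41 × 45 = 325.95 mm
late-season: 0.51 × 5.43 × 20 = 55.39 mm
Seasonal total = 430.89 mm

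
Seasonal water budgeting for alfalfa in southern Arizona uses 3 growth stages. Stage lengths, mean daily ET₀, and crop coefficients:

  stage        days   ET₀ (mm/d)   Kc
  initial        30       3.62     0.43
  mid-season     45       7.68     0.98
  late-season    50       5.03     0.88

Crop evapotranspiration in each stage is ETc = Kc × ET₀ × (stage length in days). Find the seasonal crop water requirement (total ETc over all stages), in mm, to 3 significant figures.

initial: 0.43 × 3.62 × 30 = 46.70 mm
mid-season: 0.98 × 7.68 × 45 = 338.69 mm
late-season: 0.88 × 5.03 × 50 = 221.32 mm
Seasonal total = 606.71 mm

607 mm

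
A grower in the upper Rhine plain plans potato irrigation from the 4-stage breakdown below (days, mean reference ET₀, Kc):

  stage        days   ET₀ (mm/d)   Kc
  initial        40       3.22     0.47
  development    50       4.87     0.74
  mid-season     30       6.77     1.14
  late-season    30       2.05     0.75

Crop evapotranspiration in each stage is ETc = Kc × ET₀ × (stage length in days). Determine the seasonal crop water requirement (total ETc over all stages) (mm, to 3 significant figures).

518 mm

initial: 0.47 × 3.22 × 40 = 60.54 mm
development: 0.74 × 4.87 × 50 = 180.19 mm
mid-season: 1.14 × 6.77 × 30 = 231.53 mm
late-season: 0.75 × 2.05 × 30 = 46.13 mm
Seasonal total = 518.39 mm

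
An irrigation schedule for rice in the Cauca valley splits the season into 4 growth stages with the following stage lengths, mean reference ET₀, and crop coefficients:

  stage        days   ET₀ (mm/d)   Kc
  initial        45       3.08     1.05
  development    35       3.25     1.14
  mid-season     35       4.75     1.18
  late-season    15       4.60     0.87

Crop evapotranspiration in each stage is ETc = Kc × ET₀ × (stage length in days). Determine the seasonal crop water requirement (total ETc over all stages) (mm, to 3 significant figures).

initial: 1.05 × 3.08 × 45 = 145.53 mm
development: 1.14 × 3.25 × 35 = 129.68 mm
mid-season: 1.18 × 4.75 × 35 = 196.18 mm
late-season: 0.87 × 4.60 × 15 = 60.03 mm
Seasonal total = 531.42 mm

531 mm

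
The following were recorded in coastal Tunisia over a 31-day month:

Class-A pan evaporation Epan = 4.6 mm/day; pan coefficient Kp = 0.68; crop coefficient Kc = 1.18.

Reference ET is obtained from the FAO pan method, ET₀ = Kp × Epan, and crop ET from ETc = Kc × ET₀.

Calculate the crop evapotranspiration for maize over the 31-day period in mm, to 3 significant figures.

114 mm

ET₀ = 0.68 × 4.6 = 3.1280 mm/d
ETc = Kc × ET₀ = 1.18 × 3.1280 = 3.6910 mm/d
Over 31 days: 3.6910 × 31 = 114.421 mm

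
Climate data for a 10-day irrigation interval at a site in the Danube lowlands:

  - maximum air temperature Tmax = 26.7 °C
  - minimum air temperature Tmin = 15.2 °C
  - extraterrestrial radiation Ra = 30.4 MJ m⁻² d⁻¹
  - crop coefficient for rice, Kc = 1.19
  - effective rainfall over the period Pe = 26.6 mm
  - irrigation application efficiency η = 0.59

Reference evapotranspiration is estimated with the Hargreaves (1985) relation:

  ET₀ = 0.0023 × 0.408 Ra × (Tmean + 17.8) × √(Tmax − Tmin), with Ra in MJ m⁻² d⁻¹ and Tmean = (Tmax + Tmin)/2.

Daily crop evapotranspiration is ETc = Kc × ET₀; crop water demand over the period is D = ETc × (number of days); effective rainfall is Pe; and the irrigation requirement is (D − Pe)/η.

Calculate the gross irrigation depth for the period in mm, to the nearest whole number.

Tmean = (26.7 + 15.2)/2 = 20.95 °C
0.408 Ra = 0.408 × 30.4 = 12.4032 mm/d equivalent
ET₀ = 0.0023 × 12.4032 × (20.95 + 17.8) × √11.5 = 0.0023 × 12.4032 × 38.75 × 3.3912 = 3.7488 mm/d
ETc = Kc × ET₀ = 1.19 × 3.7488 = 4.4611 mm/d
Crop demand D = ETc × 10 d = 4.4611 × 10 = 44.611 mm
D − Pe = 44.611 − 26.6 = 18.011 mm
Gross irrigation = 18.011 / 0.59 = 30.527 mm

31 mm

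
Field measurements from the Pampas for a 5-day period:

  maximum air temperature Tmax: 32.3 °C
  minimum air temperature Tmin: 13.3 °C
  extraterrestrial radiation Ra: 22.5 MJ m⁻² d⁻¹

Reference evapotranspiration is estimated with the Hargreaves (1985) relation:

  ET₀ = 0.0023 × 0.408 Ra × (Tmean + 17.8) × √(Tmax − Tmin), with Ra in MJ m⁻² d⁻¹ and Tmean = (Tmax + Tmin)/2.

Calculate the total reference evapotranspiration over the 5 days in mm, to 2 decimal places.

Tmean = (32.3 + 13.3)/2 = 22.80 °C
0.408 Ra = 0.408 × 22.5 = 9.1800 mm/d equivalent
ET₀ = 0.0023 × 9.1800 × (22.80 + 17.8) × √19.0 = 0.0023 × 9.1800 × 40.60 × 4.3589 = 3.7366 mm/d
Over 5 days: 3.7366 × 5 = 18.683 mm

18.68 mm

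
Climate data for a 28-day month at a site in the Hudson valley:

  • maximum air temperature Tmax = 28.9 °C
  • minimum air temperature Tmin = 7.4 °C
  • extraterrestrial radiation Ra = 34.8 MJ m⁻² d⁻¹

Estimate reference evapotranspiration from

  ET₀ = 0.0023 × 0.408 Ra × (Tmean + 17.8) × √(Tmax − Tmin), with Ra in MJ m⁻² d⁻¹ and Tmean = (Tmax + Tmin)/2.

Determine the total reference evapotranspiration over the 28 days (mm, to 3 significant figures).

152 mm

Tmean = (28.9 + 7.4)/2 = 18.15 °C
0.408 Ra = 0.408 × 34.8 = 14.1984 mm/d equivalent
ET₀ = 0.0023 × 14.1984 × (18.15 + 17.8) × √21.5 = 0.0023 × 14.1984 × 35.95 × 4.6368 = 5.4436 mm/d
Over 28 days: 5.4436 × 28 = 152.421 mm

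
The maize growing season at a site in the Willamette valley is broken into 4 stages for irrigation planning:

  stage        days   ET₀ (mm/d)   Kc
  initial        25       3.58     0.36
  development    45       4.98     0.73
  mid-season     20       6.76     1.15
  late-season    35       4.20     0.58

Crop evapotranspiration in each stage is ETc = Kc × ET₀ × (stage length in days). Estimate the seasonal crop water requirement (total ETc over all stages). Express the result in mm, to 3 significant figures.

initial: 0.36 × 3.58 × 25 = 32.22 mm
development: 0.73 × 4.98 × 45 = 163.59 mm
mid-season: 1.15 × 6.76 × 20 = 155.48 mm
late-season: 0.58 × 4.20 × 35 = 85.26 mm
Seasonal total = 436.55 mm

437 mm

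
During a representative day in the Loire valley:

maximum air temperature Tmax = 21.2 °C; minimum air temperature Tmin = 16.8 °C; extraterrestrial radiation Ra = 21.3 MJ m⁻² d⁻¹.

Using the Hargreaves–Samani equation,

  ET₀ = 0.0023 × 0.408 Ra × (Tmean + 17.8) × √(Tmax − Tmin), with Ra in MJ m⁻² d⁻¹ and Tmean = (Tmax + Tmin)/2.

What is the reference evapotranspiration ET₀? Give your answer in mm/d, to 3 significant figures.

1.54 mm/d

Tmean = (21.2 + 16.8)/2 = 19.00 °C
0.408 Ra = 0.408 × 21.3 = 8.6904 mm/d equivalent
ET₀ = 0.0023 × 8.6904 × (19.00 + 17.8) × √4.4 = 0.0023 × 8.6904 × 36.80 × 2.0976 = 1.5429 mm/d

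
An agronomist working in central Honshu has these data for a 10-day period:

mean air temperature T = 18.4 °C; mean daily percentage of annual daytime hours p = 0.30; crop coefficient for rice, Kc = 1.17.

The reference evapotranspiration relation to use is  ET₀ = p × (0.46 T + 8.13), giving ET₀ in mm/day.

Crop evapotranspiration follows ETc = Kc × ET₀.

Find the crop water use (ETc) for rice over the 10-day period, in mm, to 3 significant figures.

58.2 mm

ET₀ = 0.30 × (0.46 × 18.4 + 8.13) = 0.30 × 16.594 = 4.9782 mm/d
ETc = Kc × ET₀ = 1.17 × 4.9782 = 5.8245 mm/d
Over 10 days: 5.8245 × 10 = 58.245 mm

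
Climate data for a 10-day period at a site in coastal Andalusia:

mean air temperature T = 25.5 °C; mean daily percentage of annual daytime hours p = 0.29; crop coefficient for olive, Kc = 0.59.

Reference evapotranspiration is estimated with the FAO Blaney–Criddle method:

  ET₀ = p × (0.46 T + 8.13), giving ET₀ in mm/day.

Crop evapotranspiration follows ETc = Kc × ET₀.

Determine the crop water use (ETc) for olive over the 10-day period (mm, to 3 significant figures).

34.0 mm

ET₀ = 0.29 × (0.46 × 25.5 + 8.13) = 0.29 × 19.860 = 5.7594 mm/d
ETc = Kc × ET₀ = 0.59 × 5.7594 = 3.3980 mm/d
Over 10 days: 3.3980 × 10 = 33.980 mm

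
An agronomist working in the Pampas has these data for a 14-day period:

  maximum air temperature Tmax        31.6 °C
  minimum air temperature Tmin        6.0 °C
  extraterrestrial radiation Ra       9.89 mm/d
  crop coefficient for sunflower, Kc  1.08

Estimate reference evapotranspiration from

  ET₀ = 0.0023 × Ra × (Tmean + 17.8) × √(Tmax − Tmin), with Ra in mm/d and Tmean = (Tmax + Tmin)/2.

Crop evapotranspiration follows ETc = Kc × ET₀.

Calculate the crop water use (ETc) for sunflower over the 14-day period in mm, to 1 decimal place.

63.7 mm

Tmean = (31.6 + 6.0)/2 = 18.80 °C
ET₀ = 0.0023 × 9.89 × (18.80 + 17.8) × √25.6 = 0.0023 × 9.89 × 36.60 × 5.0596 = 4.2123 mm/d
ETc = Kc × ET₀ = 1.08 × 4.2123 = 4.5493 mm/d
Over 14 days: 4.5493 × 14 = 63.690 mm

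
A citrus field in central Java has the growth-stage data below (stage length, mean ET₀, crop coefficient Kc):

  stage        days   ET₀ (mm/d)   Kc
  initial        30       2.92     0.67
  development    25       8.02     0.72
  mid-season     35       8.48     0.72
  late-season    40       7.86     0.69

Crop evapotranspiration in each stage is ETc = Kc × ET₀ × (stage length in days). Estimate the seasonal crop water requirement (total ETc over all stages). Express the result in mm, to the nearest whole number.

initial: 0.67 × 2.92 × 30 = 58.69 mm
development: 0.72 × 8.02 × 25 = 144.36 mm
mid-season: 0.72 × 8.48 × 35 = 213.70 mm
late-season: 0.69 × 7.86 × 40 = 216.94 mm
Seasonal total = 633.69 mm

634 mm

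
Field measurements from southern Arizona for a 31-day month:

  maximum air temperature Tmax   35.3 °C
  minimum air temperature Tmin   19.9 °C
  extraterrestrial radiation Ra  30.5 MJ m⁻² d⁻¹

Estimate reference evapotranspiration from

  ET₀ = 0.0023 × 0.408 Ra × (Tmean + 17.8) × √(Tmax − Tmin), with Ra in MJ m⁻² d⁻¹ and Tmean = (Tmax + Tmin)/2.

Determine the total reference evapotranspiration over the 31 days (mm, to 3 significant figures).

158 mm

Tmean = (35.3 + 19.9)/2 = 27.60 °C
0.408 Ra = 0.408 × 30.5 = 12.4440 mm/d equivalent
ET₀ = 0.0023 × 12.4440 × (27.60 + 17.8) × √15.4 = 0.0023 × 12.4440 × 45.40 × 3.9243 = 5.0992 mm/d
Over 31 days: 5.0992 × 31 = 158.075 mm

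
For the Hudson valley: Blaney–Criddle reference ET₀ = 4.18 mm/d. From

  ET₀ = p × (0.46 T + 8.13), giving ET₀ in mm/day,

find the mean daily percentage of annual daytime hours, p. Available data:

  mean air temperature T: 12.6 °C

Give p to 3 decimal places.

p = ET₀ / (0.46 T + 8.13) = 4.18 / (0.46 × 12.6 + 8.13) = 4.18 / 13.926 = 0.3002

0.300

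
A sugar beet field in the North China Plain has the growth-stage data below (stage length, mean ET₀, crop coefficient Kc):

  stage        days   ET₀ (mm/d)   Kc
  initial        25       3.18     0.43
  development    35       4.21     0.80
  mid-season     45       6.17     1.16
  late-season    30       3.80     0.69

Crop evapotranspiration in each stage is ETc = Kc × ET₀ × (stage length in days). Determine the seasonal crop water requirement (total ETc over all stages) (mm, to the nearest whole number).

initial: 0.43 × 3.18 × 25 = 34.19 mm
development: 0.80 × 4.21 × 35 = 117.88 mm
mid-season: 1.16 × 6.17 × 45 = 322.07 mm
late-season: 0.69 × 3.80 × 30 = 78.66 mm
Seasonal total = 552.80 mm

553 mm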